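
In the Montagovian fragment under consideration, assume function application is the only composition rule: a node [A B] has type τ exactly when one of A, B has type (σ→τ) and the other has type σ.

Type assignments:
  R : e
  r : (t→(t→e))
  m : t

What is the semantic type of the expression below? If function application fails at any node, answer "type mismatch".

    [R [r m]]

[r m]: functor r : (t→(t→e)), argument m : t; result (t→e).
At [R [r m]]: neither e nor (t→e) can take the other as argument; the node is ill-typed.

type mismatch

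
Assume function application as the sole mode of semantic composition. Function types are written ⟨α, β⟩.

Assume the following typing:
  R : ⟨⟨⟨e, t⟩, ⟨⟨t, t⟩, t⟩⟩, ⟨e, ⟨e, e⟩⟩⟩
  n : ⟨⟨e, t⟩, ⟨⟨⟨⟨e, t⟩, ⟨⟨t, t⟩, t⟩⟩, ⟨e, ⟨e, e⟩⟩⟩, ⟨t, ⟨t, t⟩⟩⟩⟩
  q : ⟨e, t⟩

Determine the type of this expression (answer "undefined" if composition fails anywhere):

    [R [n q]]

At [n q], n : ⟨⟨e, t⟩, ⟨⟨⟨⟨e, t⟩, ⟨⟨t, t⟩, t⟩⟩, ⟨e, ⟨e, e⟩⟩⟩, ⟨t, ⟨t, t⟩⟩⟩⟩ takes q : ⟨e, t⟩, giving ⟨⟨⟨⟨e, t⟩, ⟨⟨t, t⟩, t⟩⟩, ⟨e, ⟨e, e⟩⟩⟩, ⟨t, ⟨t, t⟩⟩⟩.
At [R [n q]], [n q] : ⟨⟨⟨⟨e, t⟩, ⟨⟨t, t⟩, t⟩⟩, ⟨e, ⟨e, e⟩⟩⟩, ⟨t, ⟨t, t⟩⟩⟩ takes R : ⟨⟨⟨e, t⟩, ⟨⟨t, t⟩, t⟩⟩, ⟨e, ⟨e, e⟩⟩⟩, giving ⟨t, ⟨t, t⟩⟩.

⟨t, ⟨t, t⟩⟩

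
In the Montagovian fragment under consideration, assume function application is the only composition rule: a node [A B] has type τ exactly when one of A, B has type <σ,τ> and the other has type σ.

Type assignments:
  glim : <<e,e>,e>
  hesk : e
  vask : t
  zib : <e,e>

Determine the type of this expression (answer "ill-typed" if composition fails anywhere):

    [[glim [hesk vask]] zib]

ill-typed

[hesk vask]: e and t cannot combine by function application — type clash.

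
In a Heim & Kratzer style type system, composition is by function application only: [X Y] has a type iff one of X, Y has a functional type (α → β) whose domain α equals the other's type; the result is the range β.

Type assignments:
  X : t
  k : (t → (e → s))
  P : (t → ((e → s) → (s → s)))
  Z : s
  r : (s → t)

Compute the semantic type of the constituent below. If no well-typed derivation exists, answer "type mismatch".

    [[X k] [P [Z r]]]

[X k]: functor k : (t → (e → s)), argument X : t; result (e → s).
[Z r]: functor r : (s → t), argument Z : s; result t.
[P [Z r]]: functor P : (t → ((e → s) → (s → s))), argument [Z r] : t; result ((e → s) → (s → s)).
[[X k] [P [Z r]]]: functor [P [Z r]] : ((e → s) → (s → s)), argument [X k] : (e → s); result (s → s).

(s → s)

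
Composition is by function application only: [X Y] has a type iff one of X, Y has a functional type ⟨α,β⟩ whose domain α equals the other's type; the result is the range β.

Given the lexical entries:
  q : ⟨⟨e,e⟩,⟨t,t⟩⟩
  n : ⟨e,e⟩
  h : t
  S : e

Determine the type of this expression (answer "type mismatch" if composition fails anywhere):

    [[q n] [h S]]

[q n] — q of type ⟨⟨e,e⟩,⟨t,t⟩⟩ combines with n of type ⟨e,e⟩: type ⟨t,t⟩.
[h S]: t with e — neither is a function whose domain matches the other; composition fails here.

type mismatch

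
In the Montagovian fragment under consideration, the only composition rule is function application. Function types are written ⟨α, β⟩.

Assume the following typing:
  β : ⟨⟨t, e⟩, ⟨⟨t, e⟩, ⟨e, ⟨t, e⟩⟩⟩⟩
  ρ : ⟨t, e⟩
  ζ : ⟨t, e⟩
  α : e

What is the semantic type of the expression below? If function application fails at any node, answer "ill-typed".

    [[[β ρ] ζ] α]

⟨t, e⟩

At [β ρ], β : ⟨⟨t, e⟩, ⟨⟨t, e⟩, ⟨e, ⟨t, e⟩⟩⟩⟩ takes ρ : ⟨t, e⟩, giving ⟨⟨t, e⟩, ⟨e, ⟨t, e⟩⟩⟩.
At [[β ρ] ζ], [β ρ] : ⟨⟨t, e⟩, ⟨e, ⟨t, e⟩⟩⟩ takes ζ : ⟨t, e⟩, giving ⟨e, ⟨t, e⟩⟩.
At [[[β ρ] ζ] α], [[β ρ] ζ] : ⟨e, ⟨t, e⟩⟩ takes α : e, giving ⟨t, e⟩.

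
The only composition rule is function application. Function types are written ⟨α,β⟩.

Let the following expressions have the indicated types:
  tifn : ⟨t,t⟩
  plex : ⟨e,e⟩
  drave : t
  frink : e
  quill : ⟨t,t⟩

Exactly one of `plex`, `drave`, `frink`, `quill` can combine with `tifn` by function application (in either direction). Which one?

plex : ⟨e,e⟩ — does not combine with tifn.
drave — combines: tifn : ⟨t,t⟩ takes drave : t as argument, giving t.
frink : e — does not combine with tifn.
quill : ⟨t,t⟩ — does not combine with tifn.

drave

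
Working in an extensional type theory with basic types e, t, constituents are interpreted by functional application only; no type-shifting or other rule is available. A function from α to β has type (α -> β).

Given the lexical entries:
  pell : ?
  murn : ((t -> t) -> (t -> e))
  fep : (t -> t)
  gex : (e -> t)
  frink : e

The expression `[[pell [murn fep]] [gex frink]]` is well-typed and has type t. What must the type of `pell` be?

((t -> e) -> (t -> t))

At [[pell [murn fep]] [gex frink]] (required: t): [gex frink] is t, which is not a function with range t; hence [pell [murn fep]] is the functor — type (t -> t).
At [pell [murn fep]] (required: (t -> t)): [murn fep] is (t -> e), which is not a function with range (t -> t); hence pell is the functor — type ((t -> e) -> (t -> t)).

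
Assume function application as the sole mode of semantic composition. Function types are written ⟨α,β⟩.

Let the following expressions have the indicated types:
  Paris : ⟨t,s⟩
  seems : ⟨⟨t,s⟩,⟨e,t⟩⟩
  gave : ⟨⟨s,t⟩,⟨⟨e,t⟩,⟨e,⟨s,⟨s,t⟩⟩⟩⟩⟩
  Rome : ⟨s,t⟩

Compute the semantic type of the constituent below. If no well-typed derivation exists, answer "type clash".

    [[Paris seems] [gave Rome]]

⟨e,⟨s,⟨s,t⟩⟩⟩

[Paris seems]: ⟨⟨t,s⟩,⟨e,t⟩⟩ applied to ⟨t,s⟩ yields ⟨e,t⟩.
[gave Rome]: ⟨⟨s,t⟩,⟨⟨e,t⟩,⟨e,⟨s,⟨s,t⟩⟩⟩⟩⟩ applied to ⟨s,t⟩ yields ⟨⟨e,t⟩,⟨e,⟨s,⟨s,t⟩⟩⟩⟩.
[[Paris seems] [gave Rome]]: ⟨⟨e,t⟩,⟨e,⟨s,⟨s,t⟩⟩⟩⟩ applied to ⟨e,t⟩ yields ⟨e,⟨s,⟨s,t⟩⟩⟩.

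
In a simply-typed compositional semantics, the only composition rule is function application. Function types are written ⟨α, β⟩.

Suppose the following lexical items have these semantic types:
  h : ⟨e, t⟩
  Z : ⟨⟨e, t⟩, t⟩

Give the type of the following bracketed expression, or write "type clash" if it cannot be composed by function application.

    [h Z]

t

[h Z]: Z is ⟨⟨e, t⟩, t⟩, h is ⟨e, t⟩; result t.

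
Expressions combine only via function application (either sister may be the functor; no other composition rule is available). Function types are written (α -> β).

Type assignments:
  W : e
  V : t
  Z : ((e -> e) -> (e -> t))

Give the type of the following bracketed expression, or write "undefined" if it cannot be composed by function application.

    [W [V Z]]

undefined

[V Z]: t and ((e -> e) -> (e -> t)) cannot combine by function application — type clash.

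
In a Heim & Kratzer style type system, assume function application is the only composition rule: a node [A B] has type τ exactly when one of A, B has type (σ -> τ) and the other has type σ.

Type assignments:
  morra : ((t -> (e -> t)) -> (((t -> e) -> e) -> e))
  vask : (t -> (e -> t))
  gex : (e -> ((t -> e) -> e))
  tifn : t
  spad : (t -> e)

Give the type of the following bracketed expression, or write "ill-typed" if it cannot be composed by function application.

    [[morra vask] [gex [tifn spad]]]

e

At [morra vask], morra : ((t -> (e -> t)) -> (((t -> e) -> e) -> e)) takes vask : (t -> (e -> t)), giving (((t -> e) -> e) -> e).
At [tifn spad], spad : (t -> e) takes tifn : t, giving e.
At [gex [tifn spad]], gex : (e -> ((t -> e) -> e)) takes [tifn spad] : e, giving ((t -> e) -> e).
At [[morra vask] [gex [tifn spad]]], [morra vask] : (((t -> e) -> e) -> e) takes [gex [tifn spad]] : ((t -> e) -> e), giving e.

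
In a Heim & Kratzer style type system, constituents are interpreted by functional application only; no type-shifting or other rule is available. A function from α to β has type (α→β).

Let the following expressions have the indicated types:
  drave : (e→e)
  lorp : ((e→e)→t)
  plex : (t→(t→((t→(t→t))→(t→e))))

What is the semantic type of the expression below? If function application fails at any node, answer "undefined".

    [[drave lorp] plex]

(t→((t→(t→t))→(t→e)))

[drave lorp]: lorp is ((e→e)→t), drave is (e→e); result t.
[[drave lorp] plex]: plex is (t→(t→((t→(t→t))→(t→e)))), [drave lorp] is t; result (t→((t→(t→t))→(t→e))).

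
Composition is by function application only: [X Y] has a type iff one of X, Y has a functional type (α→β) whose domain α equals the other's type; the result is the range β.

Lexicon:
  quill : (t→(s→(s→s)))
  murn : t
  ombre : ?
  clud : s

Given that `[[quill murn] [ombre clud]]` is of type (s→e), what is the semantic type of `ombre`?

[[quill murn] [ombre clud]] must have type (s→e). The sister [quill murn] has type (s→(s→s)); that is not a function onto (s→e), so [ombre clud] must be the functor, of type ((s→(s→s))→(s→e)).
[ombre clud] must have type ((s→(s→s))→(s→e)). The sister clud has type s; that is not a function onto ((s→(s→s))→(s→e)), so ombre must be the functor, of type (s→((s→(s→s))→(s→e))).

(s→((s→(s→s))→(s→e)))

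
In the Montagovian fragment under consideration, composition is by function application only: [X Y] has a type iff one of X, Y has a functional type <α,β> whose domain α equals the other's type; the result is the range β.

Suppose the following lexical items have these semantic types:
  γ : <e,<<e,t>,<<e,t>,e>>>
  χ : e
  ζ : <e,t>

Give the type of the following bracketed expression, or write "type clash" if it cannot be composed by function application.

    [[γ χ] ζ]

[γ χ]: functor γ : <e,<<e,t>,<<e,t>,e>>>, argument χ : e; result <<e,t>,<<e,t>,e>>.
[[γ χ] ζ]: functor [γ χ] : <<e,t>,<<e,t>,e>>, argument ζ : <e,t>; result <<e,t>,e>.

<<e,t>,e>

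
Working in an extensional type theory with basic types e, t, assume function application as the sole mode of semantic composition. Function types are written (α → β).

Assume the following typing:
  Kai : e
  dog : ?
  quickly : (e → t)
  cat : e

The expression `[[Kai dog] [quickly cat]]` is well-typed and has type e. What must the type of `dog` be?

(e → (t → e))

For [[Kai dog] [quickly cat]] to have type e with [quickly cat] of type t, [Kai dog] must be the function: [Kai dog] : (t → e).
For [Kai dog] to have type (t → e) with Kai of type e, dog must be the function: dog : (e → (t → e)).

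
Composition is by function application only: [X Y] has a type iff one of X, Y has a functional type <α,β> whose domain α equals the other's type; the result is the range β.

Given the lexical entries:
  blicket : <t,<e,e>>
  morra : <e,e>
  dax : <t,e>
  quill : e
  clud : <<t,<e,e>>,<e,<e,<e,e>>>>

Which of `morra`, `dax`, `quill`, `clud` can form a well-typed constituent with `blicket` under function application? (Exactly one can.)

clud

morra : <e,e> — neither side's domain matches the other.
dax : <t,e> — neither side's domain matches the other.
quill : e — neither side's domain matches the other.
clud — combines: clud : <<t,<e,e>>,<e,<e,<e,e>>>> takes blicket : <t,<e,e>> as argument, giving <e,<e,<e,e>>>.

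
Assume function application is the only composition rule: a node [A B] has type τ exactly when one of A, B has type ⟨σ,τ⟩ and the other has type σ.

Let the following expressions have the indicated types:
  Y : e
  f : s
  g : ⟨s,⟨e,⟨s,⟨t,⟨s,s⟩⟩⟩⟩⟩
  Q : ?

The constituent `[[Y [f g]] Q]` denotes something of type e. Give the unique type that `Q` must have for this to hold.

⟨⟨s,⟨t,⟨s,s⟩⟩⟩,e⟩

For [[Y [f g]] Q] to have type e with [Y [f g]] of type ⟨s,⟨t,⟨s,s⟩⟩⟩, Q must be the function: Q : ⟨⟨s,⟨t,⟨s,s⟩⟩⟩,e⟩.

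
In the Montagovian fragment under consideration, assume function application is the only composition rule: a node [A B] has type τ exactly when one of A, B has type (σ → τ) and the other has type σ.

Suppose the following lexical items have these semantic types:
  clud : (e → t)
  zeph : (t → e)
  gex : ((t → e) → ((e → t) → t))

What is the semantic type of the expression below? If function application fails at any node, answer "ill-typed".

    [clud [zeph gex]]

t

[zeph gex]: functor gex : ((t → e) → ((e → t) → t)), argument zeph : (t → e); result ((e → t) → t).
[clud [zeph gex]]: functor [zeph gex] : ((e → t) → t), argument clud : (e → t); result t.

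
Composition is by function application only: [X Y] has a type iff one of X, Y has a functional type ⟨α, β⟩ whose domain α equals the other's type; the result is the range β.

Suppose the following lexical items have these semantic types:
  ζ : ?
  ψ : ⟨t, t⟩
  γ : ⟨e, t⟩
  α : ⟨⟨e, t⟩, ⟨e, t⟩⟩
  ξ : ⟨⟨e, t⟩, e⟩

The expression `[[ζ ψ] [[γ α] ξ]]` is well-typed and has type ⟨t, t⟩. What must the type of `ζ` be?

[[ζ ψ] [[γ α] ξ]] must have type ⟨t, t⟩. The sister [[γ α] ξ] has type e; that is not a function onto ⟨t, t⟩, so [ζ ψ] must be the functor, of type ⟨e, ⟨t, t⟩⟩.
[ζ ψ] must have type ⟨e, ⟨t, t⟩⟩. The sister ψ has type ⟨t, t⟩; that is not a function onto ⟨e, ⟨t, t⟩⟩, so ζ must be the functor, of type ⟨⟨t, t⟩, ⟨e, ⟨t, t⟩⟩⟩.

⟨⟨t, t⟩, ⟨e, ⟨t, t⟩⟩⟩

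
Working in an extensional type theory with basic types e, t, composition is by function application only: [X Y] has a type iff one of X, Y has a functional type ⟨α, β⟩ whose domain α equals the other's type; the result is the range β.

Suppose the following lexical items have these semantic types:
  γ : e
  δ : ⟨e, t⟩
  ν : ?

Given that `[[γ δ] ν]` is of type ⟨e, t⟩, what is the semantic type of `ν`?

At [[γ δ] ν] (required: ⟨e, t⟩): [γ δ] is t, which is not a function with range ⟨e, t⟩; hence ν is the functor — type ⟨t, ⟨e, t⟩⟩.

⟨t, ⟨e, t⟩⟩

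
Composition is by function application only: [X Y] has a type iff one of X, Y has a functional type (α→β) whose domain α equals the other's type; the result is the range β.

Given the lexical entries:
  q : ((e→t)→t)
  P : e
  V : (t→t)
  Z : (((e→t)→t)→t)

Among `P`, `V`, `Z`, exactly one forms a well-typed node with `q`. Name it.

P : e — neither side's domain matches the other.
V : (t→t) — neither side's domain matches the other.
Z — combines: Z : (((e→t)→t)→t) takes q : ((e→t)→t) as argument, giving t.

Z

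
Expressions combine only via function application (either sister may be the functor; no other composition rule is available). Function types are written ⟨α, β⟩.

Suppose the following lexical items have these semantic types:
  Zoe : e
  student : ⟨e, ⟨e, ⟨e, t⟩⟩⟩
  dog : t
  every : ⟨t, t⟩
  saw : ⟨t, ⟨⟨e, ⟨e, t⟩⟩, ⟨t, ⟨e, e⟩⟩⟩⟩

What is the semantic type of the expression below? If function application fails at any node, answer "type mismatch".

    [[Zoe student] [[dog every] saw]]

⟨t, ⟨e, e⟩⟩

[Zoe student]: ⟨e, ⟨e, ⟨e, t⟩⟩⟩ applied to e yields ⟨e, ⟨e, t⟩⟩.
[dog every]: ⟨t, t⟩ applied to t yields t.
[[dog every] saw]: ⟨t, ⟨⟨e, ⟨e, t⟩⟩, ⟨t, ⟨e, e⟩⟩⟩⟩ applied to t yields ⟨⟨e, ⟨e, t⟩⟩, ⟨t, ⟨e, e⟩⟩⟩.
[[Zoe student] [[dog every] saw]]: ⟨⟨e, ⟨e, t⟩⟩, ⟨t, ⟨e, e⟩⟩⟩ applied to ⟨e, ⟨e, t⟩⟩ yields ⟨t, ⟨e, e⟩⟩.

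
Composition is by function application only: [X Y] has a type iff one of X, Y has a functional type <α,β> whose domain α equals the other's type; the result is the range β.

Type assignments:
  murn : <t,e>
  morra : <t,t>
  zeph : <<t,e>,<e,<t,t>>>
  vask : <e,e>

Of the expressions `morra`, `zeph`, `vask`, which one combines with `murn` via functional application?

morra : <t,t> — neither side's domain matches the other.
zeph — combines: zeph : <<t,e>,<e,<t,t>>> takes murn : <t,e> as argument, giving <e,<t,t>>.
vask : <e,e> — neither side's domain matches the other.

zeph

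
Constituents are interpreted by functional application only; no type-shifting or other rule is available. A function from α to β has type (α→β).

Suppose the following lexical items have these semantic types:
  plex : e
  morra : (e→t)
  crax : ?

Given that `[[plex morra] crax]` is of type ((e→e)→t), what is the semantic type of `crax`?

(t→((e→e)→t))

For [[plex morra] crax] to have type ((e→e)→t) with [plex morra] of type t, crax must be the function: crax : (t→((e→e)→t)).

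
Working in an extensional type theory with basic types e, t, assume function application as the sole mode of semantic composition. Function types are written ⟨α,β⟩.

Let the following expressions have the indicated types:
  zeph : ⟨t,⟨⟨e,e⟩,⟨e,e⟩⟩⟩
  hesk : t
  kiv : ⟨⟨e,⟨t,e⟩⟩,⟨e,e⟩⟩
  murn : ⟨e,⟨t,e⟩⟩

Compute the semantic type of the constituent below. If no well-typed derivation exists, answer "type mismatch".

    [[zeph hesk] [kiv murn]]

[zeph hesk]: ⟨t,⟨⟨e,e⟩,⟨e,e⟩⟩⟩ applied to t yields ⟨⟨e,e⟩,⟨e,e⟩⟩.
[kiv murn]: ⟨⟨e,⟨t,e⟩⟩,⟨e,e⟩⟩ applied to ⟨e,⟨t,e⟩⟩ yields ⟨e,e⟩.
[[zeph hesk] [kiv murn]]: ⟨⟨e,e⟩,⟨e,e⟩⟩ applied to ⟨e,e⟩ yields ⟨e,e⟩.

⟨e,e⟩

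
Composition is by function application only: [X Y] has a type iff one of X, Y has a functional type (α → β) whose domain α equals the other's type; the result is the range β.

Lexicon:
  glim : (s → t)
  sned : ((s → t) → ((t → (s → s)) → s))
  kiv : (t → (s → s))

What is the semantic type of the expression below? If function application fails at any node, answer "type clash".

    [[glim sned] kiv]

[glim sned]: ((s → t) → ((t → (s → s)) → s)) applied to (s → t) yields ((t → (s → s)) → s).
[[glim sned] kiv]: ((t → (s → s)) → s) applied to (t → (s → s)) yields s.

s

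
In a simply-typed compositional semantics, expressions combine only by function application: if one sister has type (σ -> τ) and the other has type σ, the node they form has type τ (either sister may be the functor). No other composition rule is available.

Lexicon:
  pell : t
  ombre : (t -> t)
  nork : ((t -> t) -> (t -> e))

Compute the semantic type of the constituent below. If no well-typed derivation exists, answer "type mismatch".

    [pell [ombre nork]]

e

[ombre nork]: nork is ((t -> t) -> (t -> e)), ombre is (t -> t); result (t -> e).
[pell [ombre nork]]: [ombre nork] is (t -> e), pell is t; result e.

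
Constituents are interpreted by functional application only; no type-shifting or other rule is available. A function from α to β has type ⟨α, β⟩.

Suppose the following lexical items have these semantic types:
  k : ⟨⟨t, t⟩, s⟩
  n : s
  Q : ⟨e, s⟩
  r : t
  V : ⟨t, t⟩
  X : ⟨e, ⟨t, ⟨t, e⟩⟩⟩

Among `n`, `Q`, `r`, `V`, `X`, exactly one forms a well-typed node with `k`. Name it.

n : s — does not combine with k.
Q : ⟨e, s⟩ — does not combine with k.
r : t — does not combine with k.
V — combines: k : ⟨⟨t, t⟩, s⟩ takes V : ⟨t, t⟩ as argument, giving s.
X : ⟨e, ⟨t, ⟨t, e⟩⟩⟩ — does not combine with k.

V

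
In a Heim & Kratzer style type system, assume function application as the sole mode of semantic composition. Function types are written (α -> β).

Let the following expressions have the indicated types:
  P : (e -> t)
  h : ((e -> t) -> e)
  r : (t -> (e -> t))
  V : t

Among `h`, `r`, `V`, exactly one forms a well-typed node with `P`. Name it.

h

h — combines: h : ((e -> t) -> e) takes P : (e -> t) as argument, giving e.
r : (t -> (e -> t)) — neither side's domain matches the other.
V : t — neither side's domain matches the other.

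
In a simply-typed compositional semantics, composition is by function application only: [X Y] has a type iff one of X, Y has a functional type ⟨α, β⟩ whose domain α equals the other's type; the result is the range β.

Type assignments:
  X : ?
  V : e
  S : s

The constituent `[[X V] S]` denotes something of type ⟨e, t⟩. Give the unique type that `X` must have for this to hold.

⟨e, ⟨s, ⟨e, t⟩⟩⟩

For [[X V] S] to have type ⟨e, t⟩ with S of type s, [X V] must be the function: [X V] : ⟨s, ⟨e, t⟩⟩.
For [X V] to have type ⟨s, ⟨e, t⟩⟩ with V of type e, X must be the function: X : ⟨e, ⟨s, ⟨e, t⟩⟩⟩.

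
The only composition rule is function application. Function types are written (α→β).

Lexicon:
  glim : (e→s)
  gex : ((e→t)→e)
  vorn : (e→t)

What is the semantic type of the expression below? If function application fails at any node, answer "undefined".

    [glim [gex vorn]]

[gex vorn]: functor gex : ((e→t)→e), argument vorn : (e→t); result e.
[glim [gex vorn]]: functor glim : (e→s), argument [gex vorn] : e; result s.

s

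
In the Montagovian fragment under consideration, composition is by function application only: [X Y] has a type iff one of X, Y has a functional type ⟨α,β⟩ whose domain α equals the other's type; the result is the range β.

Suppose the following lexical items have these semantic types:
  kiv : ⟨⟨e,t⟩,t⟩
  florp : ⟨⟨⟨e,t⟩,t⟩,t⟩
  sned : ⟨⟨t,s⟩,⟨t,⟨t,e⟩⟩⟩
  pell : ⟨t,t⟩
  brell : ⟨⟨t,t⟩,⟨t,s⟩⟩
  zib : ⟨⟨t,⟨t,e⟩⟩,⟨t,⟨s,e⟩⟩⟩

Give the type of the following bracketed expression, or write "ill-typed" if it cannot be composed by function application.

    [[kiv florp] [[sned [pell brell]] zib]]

⟨s,e⟩

At [kiv florp], florp : ⟨⟨⟨e,t⟩,t⟩,t⟩ takes kiv : ⟨⟨e,t⟩,t⟩, giving t.
At [pell brell], brell : ⟨⟨t,t⟩,⟨t,s⟩⟩ takes pell : ⟨t,t⟩, giving ⟨t,s⟩.
At [sned [pell brell]], sned : ⟨⟨t,s⟩,⟨t,⟨t,e⟩⟩⟩ takes [pell brell] : ⟨t,s⟩, giving ⟨t,⟨t,e⟩⟩.
At [[sned [pell brell]] zib], zib : ⟨⟨t,⟨t,e⟩⟩,⟨t,⟨s,e⟩⟩⟩ takes [sned [pell brell]] : ⟨t,⟨t,e⟩⟩, giving ⟨t,⟨s,e⟩⟩.
At [[kiv florp] [[sned [pell brell]] zib]], [[sned [pell brell]] zib] : ⟨t,⟨s,e⟩⟩ takes [kiv florp] : t, giving ⟨s,e⟩.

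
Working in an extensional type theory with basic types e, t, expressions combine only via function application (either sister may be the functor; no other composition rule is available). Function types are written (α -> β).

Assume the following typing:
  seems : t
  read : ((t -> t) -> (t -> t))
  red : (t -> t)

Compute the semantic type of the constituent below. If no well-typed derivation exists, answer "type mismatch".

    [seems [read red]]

[read red]: ((t -> t) -> (t -> t)) applied to (t -> t) yields (t -> t).
[seems [read red]]: (t -> t) applied to t yields t.

t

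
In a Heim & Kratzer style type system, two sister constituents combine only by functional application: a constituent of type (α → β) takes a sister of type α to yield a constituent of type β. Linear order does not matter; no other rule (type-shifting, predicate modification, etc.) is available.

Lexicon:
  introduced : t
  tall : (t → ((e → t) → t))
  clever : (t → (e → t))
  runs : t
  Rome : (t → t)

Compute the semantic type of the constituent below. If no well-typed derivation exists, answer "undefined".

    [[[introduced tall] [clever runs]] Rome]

[introduced tall]: tall is (t → ((e → t) → t)), introduced is t; result ((e → t) → t).
[clever runs]: clever is (t → (e → t)), runs is t; result (e → t).
[[introduced tall] [clever runs]]: [introduced tall] is ((e → t) → t), [clever runs] is (e → t); result t.
[[[introduced tall] [clever runs]] Rome]: Rome is (t → t), [[introduced tall] [clever runs]] is t; result t.

t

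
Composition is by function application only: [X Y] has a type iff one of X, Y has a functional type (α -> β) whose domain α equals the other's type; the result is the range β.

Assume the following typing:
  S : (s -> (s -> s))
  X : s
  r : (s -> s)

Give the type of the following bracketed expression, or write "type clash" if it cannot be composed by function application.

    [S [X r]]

(s -> s)

[X r]: r is (s -> s), X is s; result s.
[S [X r]]: S is (s -> (s -> s)), [X r] is s; result (s -> s).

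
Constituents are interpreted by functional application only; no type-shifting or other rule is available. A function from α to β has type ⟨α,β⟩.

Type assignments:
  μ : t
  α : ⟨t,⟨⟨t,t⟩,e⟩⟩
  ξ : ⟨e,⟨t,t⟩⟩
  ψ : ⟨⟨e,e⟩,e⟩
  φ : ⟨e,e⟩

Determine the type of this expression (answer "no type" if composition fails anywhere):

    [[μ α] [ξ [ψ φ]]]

e

[μ α]: α is ⟨t,⟨⟨t,t⟩,e⟩⟩, μ is t; result ⟨⟨t,t⟩,e⟩.
[ψ φ]: ψ is ⟨⟨e,e⟩,e⟩, φ is ⟨e,e⟩; result e.
[ξ [ψ φ]]: ξ is ⟨e,⟨t,t⟩⟩, [ψ φ] is e; result ⟨t,t⟩.
[[μ α] [ξ [ψ φ]]]: [μ α] is ⟨⟨t,t⟩,e⟩, [ξ [ψ φ]] is ⟨t,t⟩; result e.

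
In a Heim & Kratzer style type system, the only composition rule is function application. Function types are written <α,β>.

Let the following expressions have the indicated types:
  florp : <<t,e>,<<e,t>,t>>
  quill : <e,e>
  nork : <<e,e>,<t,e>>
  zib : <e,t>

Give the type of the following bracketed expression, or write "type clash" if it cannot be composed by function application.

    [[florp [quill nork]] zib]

[quill nork]: functor nork : <<e,e>,<t,e>>, argument quill : <e,e>; result <t,e>.
[florp [quill nork]]: functor florp : <<t,e>,<<e,t>,t>>, argument [quill nork] : <t,e>; result <<e,t>,t>.
[[florp [quill nork]] zib]: functor [florp [quill nork]] : <<e,t>,t>, argument zib : <e,t>; result t.

t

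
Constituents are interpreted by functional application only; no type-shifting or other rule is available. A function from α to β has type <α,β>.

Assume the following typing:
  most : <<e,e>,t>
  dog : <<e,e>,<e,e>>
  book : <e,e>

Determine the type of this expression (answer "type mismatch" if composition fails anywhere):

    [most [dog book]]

t

[dog book]: dog is <<e,e>,<e,e>>, book is <e,e>; result <e,e>.
[most [dog book]]: most is <<e,e>,t>, [dog book] is <e,e>; result t.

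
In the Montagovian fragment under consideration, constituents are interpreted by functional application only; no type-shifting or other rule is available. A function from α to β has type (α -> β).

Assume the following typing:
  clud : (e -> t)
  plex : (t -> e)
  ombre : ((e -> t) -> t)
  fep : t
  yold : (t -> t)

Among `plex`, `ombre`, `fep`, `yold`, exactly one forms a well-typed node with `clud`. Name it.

plex : (t -> e) — clud needs e; plex needs t; neither fits.
ombre — combines: ombre : ((e -> t) -> t) takes clud : (e -> t) as argument, giving t.
fep : t — clud needs e; fep needs nothing (atomic); neither fits.
yold : (t -> t) — clud needs e; yold needs t; neither fits.

ombre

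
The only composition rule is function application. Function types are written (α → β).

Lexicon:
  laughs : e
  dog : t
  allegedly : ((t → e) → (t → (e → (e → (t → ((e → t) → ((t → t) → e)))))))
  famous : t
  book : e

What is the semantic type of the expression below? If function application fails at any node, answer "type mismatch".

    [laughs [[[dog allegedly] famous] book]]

[dog allegedly]: t with ((t → e) → (t → (e → (e → (t → ((e → t) → ((t → t) → e))))))) — neither is a function whose domain matches the other; composition fails here.

type mismatch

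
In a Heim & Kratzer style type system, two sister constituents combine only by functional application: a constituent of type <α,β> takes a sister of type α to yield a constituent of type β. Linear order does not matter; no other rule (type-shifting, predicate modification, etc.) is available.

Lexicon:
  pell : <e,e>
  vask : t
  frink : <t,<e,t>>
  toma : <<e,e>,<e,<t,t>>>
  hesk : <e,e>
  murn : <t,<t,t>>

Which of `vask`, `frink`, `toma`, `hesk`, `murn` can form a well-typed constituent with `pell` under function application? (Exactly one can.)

vask : t — pell needs e; vask needs nothing (atomic); neither fits.
frink : <t,<e,t>> — pell needs e; frink needs t; neither fits.
toma — combines: toma : <<e,e>,<e,<t,t>>> takes pell : <e,e> as argument, giving <e,<t,t>>.
hesk : <e,e> — pell needs e; hesk needs e; neither fits.
murn : <t,<t,t>> — pell needs e; murn needs t; neither fits.

toma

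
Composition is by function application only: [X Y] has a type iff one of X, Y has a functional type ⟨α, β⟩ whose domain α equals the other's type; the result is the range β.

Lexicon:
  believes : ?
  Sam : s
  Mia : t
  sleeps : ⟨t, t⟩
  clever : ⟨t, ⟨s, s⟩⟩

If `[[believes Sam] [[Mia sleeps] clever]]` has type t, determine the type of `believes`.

⟨s, ⟨⟨s, s⟩, t⟩⟩

For [[believes Sam] [[Mia sleeps] clever]] to have type t with [[Mia sleeps] clever] of type ⟨s, s⟩, [believes Sam] must be the function: [believes Sam] : ⟨⟨s, s⟩, t⟩.
For [believes Sam] to have type ⟨⟨s, s⟩, t⟩ with Sam of type s, believes must be the function: believes : ⟨s, ⟨⟨s, s⟩, t⟩⟩.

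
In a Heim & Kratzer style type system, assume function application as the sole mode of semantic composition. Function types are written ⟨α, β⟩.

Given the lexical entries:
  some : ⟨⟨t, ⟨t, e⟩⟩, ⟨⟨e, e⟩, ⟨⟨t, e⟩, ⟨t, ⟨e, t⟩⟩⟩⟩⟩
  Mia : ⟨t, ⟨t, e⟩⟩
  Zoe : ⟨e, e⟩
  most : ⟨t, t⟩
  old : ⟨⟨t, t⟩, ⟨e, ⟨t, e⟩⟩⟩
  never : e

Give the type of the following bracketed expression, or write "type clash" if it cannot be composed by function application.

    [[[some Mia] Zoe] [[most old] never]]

[some Mia]: functor some : ⟨⟨t, ⟨t, e⟩⟩, ⟨⟨e, e⟩, ⟨⟨t, e⟩, ⟨t, ⟨e, t⟩⟩⟩⟩⟩, argument Mia : ⟨t, ⟨t, e⟩⟩; result ⟨⟨e, e⟩, ⟨⟨t, e⟩, ⟨t, ⟨e, t⟩⟩⟩⟩.
[[some Mia] Zoe]: functor [some Mia] : ⟨⟨e, e⟩, ⟨⟨t, e⟩, ⟨t, ⟨e, t⟩⟩⟩⟩, argument Zoe : ⟨e, e⟩; result ⟨⟨t, e⟩, ⟨t, ⟨e, t⟩⟩⟩.
[most old]: functor old : ⟨⟨t, t⟩, ⟨e, ⟨t, e⟩⟩⟩, argument most : ⟨t, t⟩; result ⟨e, ⟨t, e⟩⟩.
[[most old] never]: functor [most old] : ⟨e, ⟨t, e⟩⟩, argument never : e; result ⟨t, e⟩.
[[[some Mia] Zoe] [[most old] never]]: functor [[some Mia] Zoe] : ⟨⟨t, e⟩, ⟨t, ⟨e, t⟩⟩⟩, argument [[most old] never] : ⟨t, e⟩; result ⟨t, ⟨e, t⟩⟩.

⟨t, ⟨e, t⟩⟩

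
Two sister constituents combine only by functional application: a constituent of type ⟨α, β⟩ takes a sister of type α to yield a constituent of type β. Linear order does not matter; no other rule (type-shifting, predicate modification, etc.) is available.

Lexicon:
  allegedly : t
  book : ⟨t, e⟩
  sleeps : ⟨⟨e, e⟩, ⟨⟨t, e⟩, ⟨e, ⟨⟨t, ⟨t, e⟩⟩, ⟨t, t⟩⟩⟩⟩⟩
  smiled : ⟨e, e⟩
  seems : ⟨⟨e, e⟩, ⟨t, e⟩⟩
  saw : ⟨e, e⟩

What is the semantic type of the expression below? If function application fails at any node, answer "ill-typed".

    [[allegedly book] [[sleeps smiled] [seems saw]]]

⟨⟨t, ⟨t, e⟩⟩, ⟨t, t⟩⟩

[allegedly book]: functor book : ⟨t, e⟩, argument allegedly : t; result e.
[sleeps smiled]: functor sleeps : ⟨⟨e, e⟩, ⟨⟨t, e⟩, ⟨e, ⟨⟨t, ⟨t, e⟩⟩, ⟨t, t⟩⟩⟩⟩⟩, argument smiled : ⟨e, e⟩; result ⟨⟨t, e⟩, ⟨e, ⟨⟨t, ⟨t, e⟩⟩, ⟨t, t⟩⟩⟩⟩.
[seems saw]: functor seems : ⟨⟨e, e⟩, ⟨t, e⟩⟩, argument saw : ⟨e, e⟩; result ⟨t, e⟩.
[[sleeps smiled] [seems saw]]: functor [sleeps smiled] : ⟨⟨t, e⟩, ⟨e, ⟨⟨t, ⟨t, e⟩⟩, ⟨t, t⟩⟩⟩⟩, argument [seems saw] : ⟨t, e⟩; result ⟨e, ⟨⟨t, ⟨t, e⟩⟩, ⟨t, t⟩⟩⟩.
[[allegedly book] [[sleeps smiled] [seems saw]]]: functor [[sleeps smiled] [seems saw]] : ⟨e, ⟨⟨t, ⟨t, e⟩⟩, ⟨t, t⟩⟩⟩, argument [allegedly book] : e; result ⟨⟨t, ⟨t, e⟩⟩, ⟨t, t⟩⟩.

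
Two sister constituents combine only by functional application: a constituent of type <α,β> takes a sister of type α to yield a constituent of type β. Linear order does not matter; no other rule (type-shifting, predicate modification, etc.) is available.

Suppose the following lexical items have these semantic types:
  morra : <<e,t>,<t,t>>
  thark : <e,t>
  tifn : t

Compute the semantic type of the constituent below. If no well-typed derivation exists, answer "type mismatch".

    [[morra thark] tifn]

At [morra thark], morra : <<e,t>,<t,t>> takes thark : <e,t>, giving <t,t>.
At [[morra thark] tifn], [morra thark] : <t,t> takes tifn : t, giving t.

t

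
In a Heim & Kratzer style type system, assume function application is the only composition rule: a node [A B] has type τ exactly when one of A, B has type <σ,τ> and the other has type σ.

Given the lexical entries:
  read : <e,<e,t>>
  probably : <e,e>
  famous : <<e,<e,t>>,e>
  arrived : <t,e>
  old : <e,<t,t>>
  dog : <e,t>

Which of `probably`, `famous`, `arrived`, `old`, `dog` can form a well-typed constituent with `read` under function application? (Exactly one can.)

probably : <e,e> — no; read wants e, and probably wants e.
famous — combines: famous : <<e,<e,t>>,e> takes read : <e,<e,t>> as argument, giving e.
arrived : <t,e> — no; read wants e, and arrived wants t.
old : <e,<t,t>> — no; read wants e, and old wants e.
dog : <e,t> — no; read wants e, and dog wants e.

famous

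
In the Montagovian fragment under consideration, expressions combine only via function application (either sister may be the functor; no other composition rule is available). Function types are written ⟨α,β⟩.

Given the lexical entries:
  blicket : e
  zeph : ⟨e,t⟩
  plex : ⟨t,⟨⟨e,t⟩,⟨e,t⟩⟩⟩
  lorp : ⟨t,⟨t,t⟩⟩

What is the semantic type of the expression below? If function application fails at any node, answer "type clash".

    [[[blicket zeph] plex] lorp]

type clash

[blicket zeph]: functor zeph : ⟨e,t⟩, argument blicket : e; result t.
[[blicket zeph] plex]: functor plex : ⟨t,⟨⟨e,t⟩,⟨e,t⟩⟩⟩, argument [blicket zeph] : t; result ⟨⟨e,t⟩,⟨e,t⟩⟩.
At [[[blicket zeph] plex] lorp]: neither ⟨⟨e,t⟩,⟨e,t⟩⟩ nor ⟨t,⟨t,t⟩⟩ can take the other as argument; the node is ill-typed.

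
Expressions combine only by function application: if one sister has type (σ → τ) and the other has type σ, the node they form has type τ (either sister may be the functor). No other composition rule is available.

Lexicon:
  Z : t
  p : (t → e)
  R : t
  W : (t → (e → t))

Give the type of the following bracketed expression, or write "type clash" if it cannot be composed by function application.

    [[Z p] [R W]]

t

At [Z p], p : (t → e) takes Z : t, giving e.
At [R W], W : (t → (e → t)) takes R : t, giving (e → t).
At [[Z p] [R W]], [R W] : (e → t) takes [Z p] : e, giving t.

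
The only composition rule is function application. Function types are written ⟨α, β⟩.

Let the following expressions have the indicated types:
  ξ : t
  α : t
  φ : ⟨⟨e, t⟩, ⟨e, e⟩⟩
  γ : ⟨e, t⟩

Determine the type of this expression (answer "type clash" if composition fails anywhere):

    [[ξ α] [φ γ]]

At [ξ α]: neither t nor t can take the other as argument; the node is ill-typed.

type clash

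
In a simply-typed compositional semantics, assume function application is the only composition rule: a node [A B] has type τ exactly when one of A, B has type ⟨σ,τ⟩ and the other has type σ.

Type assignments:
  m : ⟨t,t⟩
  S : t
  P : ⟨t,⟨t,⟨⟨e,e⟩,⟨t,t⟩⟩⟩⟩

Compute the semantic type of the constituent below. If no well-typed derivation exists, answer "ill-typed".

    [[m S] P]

[m S]: ⟨t,t⟩ applied to t yields t.
[[m S] P]: ⟨t,⟨t,⟨⟨e,e⟩,⟨t,t⟩⟩⟩⟩ applied to t yields ⟨t,⟨⟨e,e⟩,⟨t,t⟩⟩⟩.

⟨t,⟨⟨e,e⟩,⟨t,t⟩⟩⟩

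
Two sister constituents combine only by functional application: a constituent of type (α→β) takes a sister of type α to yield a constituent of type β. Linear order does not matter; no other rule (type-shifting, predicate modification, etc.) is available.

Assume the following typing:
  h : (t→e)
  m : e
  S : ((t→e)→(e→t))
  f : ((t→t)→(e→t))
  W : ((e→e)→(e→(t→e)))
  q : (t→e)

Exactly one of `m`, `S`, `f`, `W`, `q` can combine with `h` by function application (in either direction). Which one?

S

m : e — h needs t; m needs nothing (atomic); neither fits.
S — combines: S : ((t→e)→(e→t)) takes h : (t→e) as argument, giving (e→t).
f : ((t→t)→(e→t)) — h needs t; f needs (t→t); neither fits.
W : ((e→e)→(e→(t→e))) — h needs t; W needs (e→e); neither fits.
q : (t→e) — h needs t; q needs t; neither fits.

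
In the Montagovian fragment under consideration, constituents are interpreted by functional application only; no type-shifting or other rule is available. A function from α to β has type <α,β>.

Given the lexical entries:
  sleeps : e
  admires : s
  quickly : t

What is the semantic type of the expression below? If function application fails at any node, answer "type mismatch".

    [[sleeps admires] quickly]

At [sleeps admires]: neither e nor s can take the other as argument; the node is ill-typed.

type mismatch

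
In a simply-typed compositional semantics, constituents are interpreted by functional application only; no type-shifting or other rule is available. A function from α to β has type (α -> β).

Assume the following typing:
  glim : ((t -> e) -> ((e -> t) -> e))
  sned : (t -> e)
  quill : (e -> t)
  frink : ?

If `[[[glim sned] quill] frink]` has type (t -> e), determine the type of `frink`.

(e -> (t -> e))

At [[[glim sned] quill] frink] (required: (t -> e)): [[glim sned] quill] is e, which is not a function with range (t -> e); hence frink is the functor — type (e -> (t -> e)).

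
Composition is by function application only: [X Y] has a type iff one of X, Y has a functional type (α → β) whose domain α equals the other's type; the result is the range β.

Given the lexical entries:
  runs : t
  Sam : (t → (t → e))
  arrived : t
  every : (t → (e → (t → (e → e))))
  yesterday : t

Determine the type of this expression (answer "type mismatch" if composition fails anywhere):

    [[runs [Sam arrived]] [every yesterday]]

[Sam arrived] — Sam of type (t → (t → e)) combines with arrived of type t: type (t → e).
[runs [Sam arrived]] — [Sam arrived] of type (t → e) combines with runs of type t: type e.
[every yesterday] — every of type (t → (e → (t → (e → e)))) combines with yesterday of type t: type (e → (t → (e → e))).
[[runs [Sam arrived]] [every yesterday]] — [every yesterday] of type (e → (t → (e → e))) combines with [runs [Sam arrived]] of type e: type (t → (e → e)).

(t → (e → e))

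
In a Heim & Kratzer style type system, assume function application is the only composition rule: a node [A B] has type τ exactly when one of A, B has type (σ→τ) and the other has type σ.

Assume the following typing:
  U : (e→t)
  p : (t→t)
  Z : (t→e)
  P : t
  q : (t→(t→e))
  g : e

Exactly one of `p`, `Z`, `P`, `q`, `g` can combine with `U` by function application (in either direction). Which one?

p : (t→t) — neither side's domain matches the other.
Z : (t→e) — neither side's domain matches the other.
P : t — neither side's domain matches the other.
q : (t→(t→e)) — neither side's domain matches the other.
g — combines: U : (e→t) takes g : e as argument, giving t.

g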